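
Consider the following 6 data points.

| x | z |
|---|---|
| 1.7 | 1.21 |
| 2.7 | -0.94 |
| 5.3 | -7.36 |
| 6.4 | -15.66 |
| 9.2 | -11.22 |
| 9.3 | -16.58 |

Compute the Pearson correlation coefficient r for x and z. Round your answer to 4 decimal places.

n = 6, Σx = 34.6, Σy = -50.55, Σxy = -397.131, Σx² = 250.36, Σy² = 702.5377
Sxx = Σx² − (Σx)²/n = 250.36 − 199.526667 = 50.833333
Sxy = Σxy − (Σx)(Σy)/n = -397.131 − (-291.505) = -105.626
Syy = Σy² − (Σy)²/n = 702.5377 − 425.88375 = 276.65395
r = Sxy/√(Sxx·Syy) = -105.626/√(14063.242458) = -105.626/118.588543 = -0.890693

-0.8907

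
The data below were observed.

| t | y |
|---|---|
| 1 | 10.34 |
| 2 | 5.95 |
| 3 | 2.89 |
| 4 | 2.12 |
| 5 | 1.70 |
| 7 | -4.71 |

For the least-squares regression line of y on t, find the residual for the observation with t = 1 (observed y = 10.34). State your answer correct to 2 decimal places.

n = 6, Σx = 22, Σy = 18.29, Σxy = 14.92, Σx² = 104
Sxx = Σx² − (Σx)²/n = 104 − 80.666667 = 23.333333
Sxy = Σxy − (Σx)(Σy)/n = 14.92 − 67.063333 = -52.143333
b = Sxy/Sxx = -52.143333/23.333333 = -2.234714
a = ȳ − b·x̄ = 3.048333 − (-2.234714)·3.666667 = 11.242286
ŷ(1) = 11.242286 + (-2.234714)·1 = 9.007571
residual = y − ŷ = 10.34 − 9.007571 = 1.332429

1.33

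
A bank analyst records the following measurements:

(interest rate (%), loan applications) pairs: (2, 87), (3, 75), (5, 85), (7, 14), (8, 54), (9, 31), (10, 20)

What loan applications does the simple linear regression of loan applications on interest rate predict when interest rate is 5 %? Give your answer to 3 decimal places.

n = 7, Σx = 44, Σy = 366, Σxy = 1833, Σx² = 332
Sxx = Σx² − (Σx)²/n = 332 − 276.571429 = 55.428571
Sxy = Σxy − (Σx)(Σy)/n = 1833 − 2300.571429 = -467.571429
b = Sxy/Sxx = -467.571429/55.428571 = -8.435567
a = ȳ − b·x̄ = 52.285714 − (-8.435567)·6.285714 = 105.309278
ŷ(5) = a + b·5 = 105.309278 + (-8.435567)·5 = 63.131443

63.131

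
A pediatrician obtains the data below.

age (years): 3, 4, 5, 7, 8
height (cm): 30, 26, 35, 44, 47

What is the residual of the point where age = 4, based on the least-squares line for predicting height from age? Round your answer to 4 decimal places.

n = 5, Σx = 27, Σy = 182, Σxy = 1053, Σx² = 163
Sxx = Σx² − (Σx)²/n = 163 − 145.8 = 17.2
Sxy = Σxy − (Σx)(Σy)/n = 1053 − 982.8 = 70.2
b = Sxy/Sxx = 70.2/17.2 = 4.081395
a = ȳ − b·x̄ = 36.4 − 4.081395·5.4 = 14.360465
ŷ(4) = 14.360465 + 4.081395·4 = 30.686047
residual = y − ŷ = 26 − 30.686047 = -4.686047

-4.6860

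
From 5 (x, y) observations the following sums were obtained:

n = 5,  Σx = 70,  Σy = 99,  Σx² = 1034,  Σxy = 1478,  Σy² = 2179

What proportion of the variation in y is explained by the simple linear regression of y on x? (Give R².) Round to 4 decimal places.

0.7164

Sxx = Σx² − (Σx)²/n = 1034 − 980 = 54
Sxy = Σxy − (Σx)(Σy)/n = 1478 − 1386 = 92
Syy = Σy² − (Σy)²/n = 2179 − 1960.2 = 218.8
R² = Sxy²/(Sxx·Syy) = (92)²/(54·218.8) = 0.716365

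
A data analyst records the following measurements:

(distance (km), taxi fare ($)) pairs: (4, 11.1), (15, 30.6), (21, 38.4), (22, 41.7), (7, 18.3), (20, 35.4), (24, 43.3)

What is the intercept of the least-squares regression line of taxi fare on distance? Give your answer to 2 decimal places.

6.16

n = 7, Σx = 113, Σy = 218.8, Σxy = 4102.5, Σx² = 2191
Sxx = Σx² − (Σx)²/n = 2191 − 1824.142857 = 366.857143
Sxy = Σxy − (Σx)(Σy)/n = 4102.5 − 3532.057143 = 570.442857
b = Sxy/Sxx = 570.442857/366.857143 = 1.554945
a = ȳ − b·x̄ = 31.257143 − 1.554945·16.142857 = 6.155880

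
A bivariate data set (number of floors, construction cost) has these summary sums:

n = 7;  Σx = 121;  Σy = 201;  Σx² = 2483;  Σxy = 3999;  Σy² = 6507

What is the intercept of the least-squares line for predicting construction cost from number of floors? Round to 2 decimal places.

Sxx = Σx² − (Σx)²/n = 2483 − 2091.571429 = 391.428571
Sxy = Σxy − (Σx)(Σy)/n = 3999 − 3474.428571 = 524.571429
b = Sxy/Sxx = 524.571429/391.428571 = 1.340146
a = ȳ − b·x̄ = 28.714286 − 1.340146·17.285714 = 5.548905

5.55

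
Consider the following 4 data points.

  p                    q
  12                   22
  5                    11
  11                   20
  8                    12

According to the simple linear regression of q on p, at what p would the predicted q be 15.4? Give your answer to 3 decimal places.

8.490

n = 4, Σx = 36, Σy = 65, Σxy = 635, Σx² = 354
Sxx = Σx² − (Σx)²/n = 354 − 324 = 30
Sxy = Σxy − (Σx)(Σy)/n = 635 − 585 = 50
b = Sxy/Sxx = 50/30 = 1.666667
a = ȳ − b·x̄ = 16.25 − 1.666667·9 = 1.25
Set a + b·x = 15.4: x = (15.4 − 1.25) / 1.666667 = 8.49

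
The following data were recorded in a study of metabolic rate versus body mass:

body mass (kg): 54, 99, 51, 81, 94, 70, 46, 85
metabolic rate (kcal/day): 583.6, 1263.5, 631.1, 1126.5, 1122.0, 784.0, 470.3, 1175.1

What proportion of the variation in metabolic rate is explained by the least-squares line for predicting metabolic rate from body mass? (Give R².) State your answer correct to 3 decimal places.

n = 8, Σx = 580, Σy = 7156.1, Σxy = 561898.8, Σx² = 44956, Σy² = 7079892.77
Sxx = Σx² − (Σx)²/n = 44956 − 42050 = 2906
Sxy = Σxy − (Σx)(Σy)/n = 561898.8 − 518817.25 = 43081.55
Syy = Σy² − (Σy)²/n = 7079892.77 − 6401220.90125 = 678671.86875
R² = Sxy²/(Sxx·Syy) = (43081.55)²/(2906·678671.86875) = 0.941081

0.941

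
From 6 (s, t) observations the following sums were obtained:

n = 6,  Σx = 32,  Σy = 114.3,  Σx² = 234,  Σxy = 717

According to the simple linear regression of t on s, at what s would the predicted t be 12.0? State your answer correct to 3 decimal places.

1.176

Sxx = Σx² − (Σx)²/n = 234 − 170.666667 = 63.333333
Sxy = Σxy − (Σx)(Σy)/n = 717 − 609.6 = 107.4
b = Sxy/Sxx = 107.4/63.333333 = 1.695789
a = ȳ − b·x̄ = 19.05 − 1.695789·5.333333 = 10.005789
Set a + b·x = 12.0: x = (12.0 − 10.005789) / 1.695789 = 1.175978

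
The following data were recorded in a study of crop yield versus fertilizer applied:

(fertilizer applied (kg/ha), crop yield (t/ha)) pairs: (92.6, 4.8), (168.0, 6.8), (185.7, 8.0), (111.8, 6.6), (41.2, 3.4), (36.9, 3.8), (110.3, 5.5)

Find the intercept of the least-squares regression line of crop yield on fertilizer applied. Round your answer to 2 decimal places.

2.54

n = 7, Σx = 746.5, Σy = 38.9, Σxy = 4697.31, Σx² = 99007.63
Sxx = Σx² − (Σx)²/n = 99007.63 − 79608.892857 = 19398.737143
Sxy = Σxy − (Σx)(Σy)/n = 4697.31 − 4148.407143 = 548.902857
b = Sxy/Sxx = 548.902857/19398.737143 = 0.028296
a = ȳ − b·x̄ = 5.557143 − 0.028296·106.642857 = 2.539598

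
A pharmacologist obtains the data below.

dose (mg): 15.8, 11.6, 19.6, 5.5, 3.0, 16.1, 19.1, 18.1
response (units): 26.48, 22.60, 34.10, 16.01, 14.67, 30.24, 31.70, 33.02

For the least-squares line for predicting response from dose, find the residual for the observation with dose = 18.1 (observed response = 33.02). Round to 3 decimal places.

1.589

n = 8, Σx = 108.8, Σy = 208.82, Σxy = 3170.965, Σx² = 1759.24
Sxx = Σx² − (Σx)²/n = 1759.24 − 1479.68 = 279.56
Sxy = Σxy − (Σx)(Σy)/n = 3170.965 − 2839.952 = 331.013
b = Sxy/Sxx = 331.013/279.56 = 1.184050
a = ȳ − b·x̄ = 26.1025 − 1.184050·13.6 = 9.999421
ŷ(18.1) = 9.999421 + 1.184050·18.1 = 31.430725
residual = y − ŷ = 33.02 − 31.430725 = 1.589275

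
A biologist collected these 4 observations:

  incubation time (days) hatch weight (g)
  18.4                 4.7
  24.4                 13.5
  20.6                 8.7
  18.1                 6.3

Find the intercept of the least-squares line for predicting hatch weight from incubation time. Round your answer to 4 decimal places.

-17.9898

n = 4, Σx = 81.5, Σy = 33.2, Σxy = 709.13, Σx² = 1685.89
Sxx = Σx² − (Σx)²/n = 1685.89 − 1660.5625 = 25.3275
Sxy = Σxy − (Σx)(Σy)/n = 709.13 − 676.45 = 32.68
b = Sxy/Sxx = 32.68/25.3275 = 1.290297
a = ȳ − b·x̄ = 8.3 − 1.290297·20.375 = -17.989804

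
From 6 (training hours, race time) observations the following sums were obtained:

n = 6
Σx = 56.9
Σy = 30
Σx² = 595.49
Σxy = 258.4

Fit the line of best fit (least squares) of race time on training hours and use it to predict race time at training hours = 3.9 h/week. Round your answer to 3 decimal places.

7.607

Sxx = Σx² − (Σx)²/n = 595.49 − 539.601667 = 55.888333
Sxy = Σxy − (Σx)(Σy)/n = 258.4 − 284.5 = -26.1
b = Sxy/Sxx = -26.1/55.888333 = -0.467003
a = ȳ − b·x̄ = 5 − (-0.467003)·9.483333 = 9.428742
ŷ(3.9) = a + b·3.9 = 9.428742 + (-0.467003)·3.9 = 7.607431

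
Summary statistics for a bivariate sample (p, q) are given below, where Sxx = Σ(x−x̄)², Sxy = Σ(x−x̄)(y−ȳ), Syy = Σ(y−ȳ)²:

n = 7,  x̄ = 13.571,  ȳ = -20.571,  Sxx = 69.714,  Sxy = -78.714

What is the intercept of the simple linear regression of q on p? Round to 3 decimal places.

-5.248

b = Sxy/Sxx = -78.714/69.714 = -1.129099
a = ȳ − b·x̄ = -20.571 − (-1.129099)·13.571 = -5.247999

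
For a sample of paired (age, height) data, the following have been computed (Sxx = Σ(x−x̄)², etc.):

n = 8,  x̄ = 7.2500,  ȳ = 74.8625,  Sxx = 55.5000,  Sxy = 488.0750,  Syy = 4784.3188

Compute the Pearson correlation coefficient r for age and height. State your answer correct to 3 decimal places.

0.947

r = Sxy/√(Sxx·Syy) = 488.075/√(265529.6934) = 488.075/515.295734 = 0.947175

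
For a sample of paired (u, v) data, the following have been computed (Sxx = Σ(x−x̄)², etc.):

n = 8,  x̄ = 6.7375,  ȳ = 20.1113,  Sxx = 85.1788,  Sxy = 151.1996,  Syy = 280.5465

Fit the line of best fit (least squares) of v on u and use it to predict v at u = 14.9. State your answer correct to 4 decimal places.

34.6004

b = Sxy/Sxx = 151.1996/85.1788 = 1.775085
a = ȳ − b·x̄ = 20.1113 − 1.775085·6.7375 = 8.151666
ŷ(14.9) = a + b·14.9 = 8.151666 + 1.775085·14.9 = 34.600430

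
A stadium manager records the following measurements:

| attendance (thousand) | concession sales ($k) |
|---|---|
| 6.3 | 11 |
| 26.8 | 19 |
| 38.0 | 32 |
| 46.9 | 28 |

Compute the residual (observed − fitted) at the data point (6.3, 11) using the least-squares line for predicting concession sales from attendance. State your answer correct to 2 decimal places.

-0.09

n = 4, Σx = 118, Σy = 90, Σxy = 3107.7, Σx² = 4401.54
Sxx = Σx² − (Σx)²/n = 4401.54 − 3481 = 920.54
Sxy = Σxy − (Σx)(Σy)/n = 3107.7 − 2655 = 452.7
b = Sxy/Sxx = 452.7/920.54 = 0.491777
a = ȳ − b·x̄ = 22.5 − 0.491777·29.5 = 7.992591
ŷ(6.3) = 7.992591 + 0.491777·6.3 = 11.090784
residual = y − ŷ = 11 − 11.090784 = -0.090784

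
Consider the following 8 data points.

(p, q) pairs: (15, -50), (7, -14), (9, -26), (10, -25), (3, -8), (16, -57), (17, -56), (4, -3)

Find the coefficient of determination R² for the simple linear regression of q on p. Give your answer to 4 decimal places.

0.9712

n = 8, Σx = 81, Σy = -239, Σxy = -3232, Σx² = 1025, Σy² = 10455
Sxx = Σx² − (Σx)²/n = 1025 − 820.125 = 204.875
Sxy = Σxy − (Σx)(Σy)/n = -3232 − (-2419.875) = -812.125
Syy = Σy² − (Σy)²/n = 10455 − 7140.125 = 3314.875
R² = Sxy²/(Sxx·Syy) = (-812.125)²/(204.875·3314.875) = 0.971157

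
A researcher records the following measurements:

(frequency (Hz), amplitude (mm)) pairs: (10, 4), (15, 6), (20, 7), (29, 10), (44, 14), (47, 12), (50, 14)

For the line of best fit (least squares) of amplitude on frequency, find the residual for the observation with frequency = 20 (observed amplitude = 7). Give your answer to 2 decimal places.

-0.02

n = 7, Σx = 215, Σy = 67, Σxy = 2440, Σx² = 8211
Sxx = Σx² − (Σx)²/n = 8211 − 6603.571429 = 1607.428571
Sxy = Σxy − (Σx)(Σy)/n = 2440 − 2057.857143 = 382.142857
b = Sxy/Sxx = 382.142857/1607.428571 = 0.237736
a = ȳ − b·x̄ = 9.571429 − 0.237736·30.714286 = 2.269552
ŷ(20) = 2.269552 + 0.237736·20 = 7.024262
residual = y − ŷ = 7 − 7.024262 = -0.024262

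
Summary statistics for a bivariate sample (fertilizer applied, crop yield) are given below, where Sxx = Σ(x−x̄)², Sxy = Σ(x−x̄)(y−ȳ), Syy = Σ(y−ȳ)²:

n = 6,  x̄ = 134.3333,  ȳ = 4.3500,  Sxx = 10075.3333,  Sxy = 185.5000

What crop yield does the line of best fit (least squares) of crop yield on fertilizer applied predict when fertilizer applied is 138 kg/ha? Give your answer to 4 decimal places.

b = Sxy/Sxx = 185.5/10075.3333 = 0.018411
a = ȳ − b·x̄ = 4.35 − 0.018411·134.3333 = 1.876749
ŷ(138) = a + b·138 = 1.876749 + 0.018411·138 = 4.417509

4.4175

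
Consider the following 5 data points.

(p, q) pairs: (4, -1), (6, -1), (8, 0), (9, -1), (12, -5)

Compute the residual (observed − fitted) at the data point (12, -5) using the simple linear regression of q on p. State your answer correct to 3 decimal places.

n = 5, Σx = 39, Σy = -8, Σxy = -79, Σx² = 341
Sxx = Σx² − (Σx)²/n = 341 − 304.2 = 36.8
Sxy = Σxy − (Σx)(Σy)/n = -79 − (-62.4) = -16.6
b = Sxy/Sxx = -16.6/36.8 = -0.451087
a = ȳ − b·x̄ = -1.6 − (-0.451087)·7.8 = 1.918478
ŷ(12) = 1.918478 + (-0.451087)·12 = -3.494565
residual = y − ŷ = -5 − (-3.494565) = -1.505435

-1.505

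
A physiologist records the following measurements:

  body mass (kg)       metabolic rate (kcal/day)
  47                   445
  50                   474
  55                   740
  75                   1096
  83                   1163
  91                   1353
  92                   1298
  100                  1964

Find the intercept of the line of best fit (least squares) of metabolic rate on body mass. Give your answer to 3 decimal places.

-653.536

n = 8, Σx = 593, Σy = 8533, Σxy = 702983, Σx² = 46993
Sxx = Σx² − (Σx)²/n = 46993 − 43956.125 = 3036.875
Sxy = Σxy − (Σx)(Σy)/n = 702983 − 632508.625 = 70474.375
b = Sxy/Sxx = 70474.375/3036.875 = 23.206215
a = ȳ − b·x̄ = 1066.625 − 23.206215·74.125 = -653.535707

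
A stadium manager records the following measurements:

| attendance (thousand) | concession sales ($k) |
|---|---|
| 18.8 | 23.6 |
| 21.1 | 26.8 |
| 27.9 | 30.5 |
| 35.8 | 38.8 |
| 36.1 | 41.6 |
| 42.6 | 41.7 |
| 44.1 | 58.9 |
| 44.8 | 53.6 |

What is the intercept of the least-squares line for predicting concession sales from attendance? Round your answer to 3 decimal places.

n = 8, Σx = 271.2, Σy = 315.5, Σxy = 11526.1, Σx² = 9928.52
Sxx = Σx² − (Σx)²/n = 9928.52 − 9193.68 = 734.84
Sxy = Σxy − (Σx)(Σy)/n = 11526.1 − 10695.45 = 830.65
b = Sxy/Sxx = 830.65/734.84 = 1.130382
a = ȳ − b·x̄ = 39.4375 − 1.130382·33.9 = 1.117546

1.118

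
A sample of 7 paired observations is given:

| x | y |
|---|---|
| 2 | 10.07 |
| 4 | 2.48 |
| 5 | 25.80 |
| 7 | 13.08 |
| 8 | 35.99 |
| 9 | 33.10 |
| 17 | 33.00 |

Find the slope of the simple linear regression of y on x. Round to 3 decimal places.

n = 7, Σx = 52, Σy = 153.52, Σxy = 1397.44, Σx² = 528
Sxx = Σx² − (Σx)²/n = 528 − 386.285714 = 141.714286
Sxy = Σxy − (Σx)(Σy)/n = 1397.44 − 1140.434286 = 257.005714
b = Sxy/Sxx = 257.005714/141.714286 = 1.813548

1.814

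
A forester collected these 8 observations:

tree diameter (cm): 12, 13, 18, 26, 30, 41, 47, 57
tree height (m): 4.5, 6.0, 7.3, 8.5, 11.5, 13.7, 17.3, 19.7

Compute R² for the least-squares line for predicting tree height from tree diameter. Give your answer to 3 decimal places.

0.982

n = 8, Σx = 244, Σy = 88.5, Σxy = 3327.1, Σx² = 9352, Σy² = 1189.11
Sxx = Σx² − (Σx)²/n = 9352 − 7442 = 1910
Sxy = Σxy − (Σx)(Σy)/n = 3327.1 − 2699.25 = 627.85
Syy = Σy² − (Σy)²/n = 1189.11 − 979.03125 = 210.07875
R² = Sxy²/(Sxx·Syy) = (627.85)²/(1910·210.07875) = 0.982418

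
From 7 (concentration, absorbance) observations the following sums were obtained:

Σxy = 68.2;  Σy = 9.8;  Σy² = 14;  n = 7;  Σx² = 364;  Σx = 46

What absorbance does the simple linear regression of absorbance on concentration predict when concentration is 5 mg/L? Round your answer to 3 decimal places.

Sxx = Σx² − (Σx)²/n = 364 − 302.285714 = 61.714286
Sxy = Σxy − (Σx)(Σy)/n = 68.2 − 64.4 = 3.8
b = Sxy/Sxx = 3.8/61.714286 = 0.061574
a = ȳ − b·x̄ = 1.4 − 0.061574·6.571429 = 0.995370
ŷ(5) = a + b·5 = 0.995370 + 0.061574·5 = 1.303241

1.303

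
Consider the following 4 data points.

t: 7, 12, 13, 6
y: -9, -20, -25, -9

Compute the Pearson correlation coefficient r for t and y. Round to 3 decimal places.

-0.984

n = 4, Σx = 38, Σy = -63, Σxy = -682, Σx² = 398, Σy² = 1187
Sxx = Σx² − (Σx)²/n = 398 − 361 = 37
Sxy = Σxy − (Σx)(Σy)/n = -682 − (-598.5) = -83.5
Syy = Σy² − (Σy)²/n = 1187 − 992.25 = 194.75
r = Sxy/√(Sxx·Syy) = -83.5/√(7205.75) = -83.5/84.886689 = -0.983664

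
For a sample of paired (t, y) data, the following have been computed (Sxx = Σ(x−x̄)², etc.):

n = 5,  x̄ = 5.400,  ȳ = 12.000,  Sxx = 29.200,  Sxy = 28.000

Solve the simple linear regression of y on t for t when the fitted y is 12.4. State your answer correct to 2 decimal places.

5.82

b = Sxy/Sxx = 28/29.2 = 0.958904
a = ȳ − b·x̄ = 12 − 0.958904·5.4 = 6.821918
Set a + b·x = 12.4: x = (12.4 − 6.821918) / 0.958904 = 5.817143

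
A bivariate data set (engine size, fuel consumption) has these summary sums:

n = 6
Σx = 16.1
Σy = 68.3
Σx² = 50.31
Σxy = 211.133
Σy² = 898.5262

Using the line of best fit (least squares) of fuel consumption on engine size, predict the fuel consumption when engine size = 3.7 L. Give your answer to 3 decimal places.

15.368

Sxx = Σx² − (Σx)²/n = 50.31 − 43.201667 = 7.108333
Sxy = Σxy − (Σx)(Σy)/n = 211.133 − 183.271667 = 27.861333
b = Sxy/Sxx = 27.861333/7.108333 = 3.919531
a = ȳ − b·x̄ = 11.383333 − 3.919531·2.683333 = 0.865925
ŷ(3.7) = a + b·3.7 = 0.865925 + 3.919531·3.7 = 15.368190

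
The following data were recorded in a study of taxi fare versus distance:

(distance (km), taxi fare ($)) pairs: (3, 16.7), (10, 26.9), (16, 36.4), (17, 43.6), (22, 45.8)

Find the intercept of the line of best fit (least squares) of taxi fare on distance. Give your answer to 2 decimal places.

n = 5, Σx = 68, Σy = 169.4, Σxy = 2650.3, Σx² = 1138
Sxx = Σx² − (Σx)²/n = 1138 − 924.8 = 213.2
Sxy = Σxy − (Σx)(Σy)/n = 2650.3 − 2303.84 = 346.46
b = Sxy/Sxx = 346.46/213.2 = 1.625047
a = ȳ − b·x̄ = 33.88 − 1.625047·13.6 = 11.779362

11.78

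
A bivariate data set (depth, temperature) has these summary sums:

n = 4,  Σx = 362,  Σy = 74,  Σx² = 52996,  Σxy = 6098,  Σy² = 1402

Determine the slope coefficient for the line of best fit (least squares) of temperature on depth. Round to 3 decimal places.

-0.030

Sxx = Σx² − (Σx)²/n = 52996 − 32761 = 20235
Sxy = Σxy − (Σx)(Σy)/n = 6098 − 6697 = -599
b = Sxy/Sxx = -599/20235 = -0.029602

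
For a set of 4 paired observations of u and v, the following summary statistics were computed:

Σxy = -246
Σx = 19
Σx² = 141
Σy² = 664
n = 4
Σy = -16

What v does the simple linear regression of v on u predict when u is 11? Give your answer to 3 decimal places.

-24.936

Sxx = Σx² − (Σx)²/n = 141 − 90.25 = 50.75
Sxy = Σxy − (Σx)(Σy)/n = -246 − (-76) = -170
b = Sxy/Sxx = -170/50.75 = -3.349754
a = ȳ − b·x̄ = -4 − (-3.349754)·4.75 = 11.911330
ŷ(11) = a + b·11 = 11.911330 + (-3.349754)·11 = -24.935961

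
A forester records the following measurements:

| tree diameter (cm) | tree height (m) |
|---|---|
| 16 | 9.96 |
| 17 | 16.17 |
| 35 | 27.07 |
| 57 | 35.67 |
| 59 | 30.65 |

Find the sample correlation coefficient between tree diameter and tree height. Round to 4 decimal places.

0.9371

n = 5, Σx = 184, Σy = 119.52, Σxy = 5223.24, Σx² = 8500, Σy² = 3305.2268
Sxx = Σx² − (Σx)²/n = 8500 − 6771.2 = 1728.8
Sxy = Σxy − (Σx)(Σy)/n = 5223.24 − 4398.336 = 824.904
Syy = Σy² − (Σy)²/n = 3305.2268 − 2857.00608 = 448.22072
r = Sxy/√(Sxx·Syy) = 824.904/√(774883.980736) = 824.904/880.274946 = 0.937098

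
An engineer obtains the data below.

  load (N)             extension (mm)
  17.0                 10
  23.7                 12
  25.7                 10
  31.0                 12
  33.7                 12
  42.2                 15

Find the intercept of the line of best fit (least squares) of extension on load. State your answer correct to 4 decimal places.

n = 6, Σx = 173.3, Σy = 71, Σxy = 2120.8, Σx² = 5388.71
Sxx = Σx² − (Σx)²/n = 5388.71 − 5005.481667 = 383.228333
Sxy = Σxy − (Σx)(Σy)/n = 2120.8 − 2050.716667 = 70.083333
b = Sxy/Sxx = 70.083333/383.228333 = 0.182876
a = ȳ − b·x̄ = 11.833333 − 0.182876·28.883333 = 6.551260

6.5513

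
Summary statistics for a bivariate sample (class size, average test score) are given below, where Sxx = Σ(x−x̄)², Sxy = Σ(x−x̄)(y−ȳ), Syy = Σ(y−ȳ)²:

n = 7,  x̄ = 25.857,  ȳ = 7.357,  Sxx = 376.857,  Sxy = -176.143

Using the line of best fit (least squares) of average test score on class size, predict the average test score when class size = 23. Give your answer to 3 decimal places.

b = Sxy/Sxx = -176.143/376.857 = -0.467400
a = ȳ − b·x̄ = 7.357 − (-0.467400)·25.857 = 19.442564
ŷ(23) = a + b·23 = 19.442564 + (-0.467400)·23 = 8.692362

8.692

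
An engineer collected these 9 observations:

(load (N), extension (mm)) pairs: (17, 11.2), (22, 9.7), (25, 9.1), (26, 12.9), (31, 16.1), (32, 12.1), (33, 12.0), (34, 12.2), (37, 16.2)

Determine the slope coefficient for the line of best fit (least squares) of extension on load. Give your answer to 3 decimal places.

0.237

n = 9, Σx = 257, Σy = 111.5, Σxy = 3263.2, Σx² = 7673
Sxx = Σx² − (Σx)²/n = 7673 − 7338.777778 = 334.222222
Sxy = Σxy − (Σx)(Σy)/n = 3263.2 − 3183.944444 = 79.255556
b = Sxy/Sxx = 79.255556/334.222222 = 0.237134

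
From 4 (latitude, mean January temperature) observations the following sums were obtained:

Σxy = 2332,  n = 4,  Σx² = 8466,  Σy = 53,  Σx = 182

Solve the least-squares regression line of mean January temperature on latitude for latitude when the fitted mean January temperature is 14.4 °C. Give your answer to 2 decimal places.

42.82

Sxx = Σx² − (Σx)²/n = 8466 − 8281 = 185
Sxy = Σxy − (Σx)(Σy)/n = 2332 − 2411.5 = -79.5
b = Sxy/Sxx = -79.5/185 = -0.429730
a = ȳ − b·x̄ = 13.25 − (-0.429730)·45.5 = 32.802703
Set a + b·x = 14.4: x = (14.4 − 32.802703) / (-0.429730) = 42.823899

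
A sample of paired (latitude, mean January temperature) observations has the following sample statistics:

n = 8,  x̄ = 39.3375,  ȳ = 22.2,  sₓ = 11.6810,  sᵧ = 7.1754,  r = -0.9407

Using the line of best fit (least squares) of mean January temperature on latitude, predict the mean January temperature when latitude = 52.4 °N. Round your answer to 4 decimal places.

b = r · sᵧ/sₓ = -0.9407 · 7.1754/11.681 = -0.577853
a = ȳ − b·x̄ = 22.2 − (-0.577853)·39.3375 = 44.931285
ŷ(52.4) = a + b·52.4 = 44.931285 + (-0.577853)·52.4 = 14.651798

14.6518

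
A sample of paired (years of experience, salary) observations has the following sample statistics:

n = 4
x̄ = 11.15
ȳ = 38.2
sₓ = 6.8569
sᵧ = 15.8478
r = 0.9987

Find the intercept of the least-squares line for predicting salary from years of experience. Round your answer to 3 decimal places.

b = r · sᵧ/sₓ = 0.9987 · 15.8478/6.8569 = 2.308215
a = ȳ − b·x̄ = 38.2 − 2.308215·11.15 = 12.463405

12.463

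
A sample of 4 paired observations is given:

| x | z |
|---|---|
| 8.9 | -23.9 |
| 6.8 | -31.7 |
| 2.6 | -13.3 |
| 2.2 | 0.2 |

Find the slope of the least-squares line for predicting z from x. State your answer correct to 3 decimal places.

n = 4, Σx = 20.5, Σy = -68.7, Σxy = -462.41, Σx² = 137.05
Sxx = Σx² − (Σx)²/n = 137.05 − 105.0625 = 31.9875
Sxy = Σxy − (Σx)(Σy)/n = -462.41 − (-352.0875) = -110.3225
b = Sxy/Sxx = -110.3225/31.9875 = -3.448925

-3.449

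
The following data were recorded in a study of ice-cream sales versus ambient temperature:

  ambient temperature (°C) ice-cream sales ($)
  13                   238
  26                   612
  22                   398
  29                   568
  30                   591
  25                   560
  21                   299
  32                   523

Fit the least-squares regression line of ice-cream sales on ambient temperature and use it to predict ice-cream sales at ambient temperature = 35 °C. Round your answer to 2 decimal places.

679.07

n = 8, Σx = 198, Σy = 3789, Σxy = 98979, Σx² = 5160
Sxx = Σx² − (Σx)²/n = 5160 − 4900.5 = 259.5
Sxy = Σxy − (Σx)(Σy)/n = 98979 − 93777.75 = 5201.25
b = Sxy/Sxx = 5201.25/259.5 = 20.043353
a = ȳ − b·x̄ = 473.625 − 20.043353·24.75 = -22.447977
ŷ(35) = a + b·35 = -22.447977 + 20.043353·35 = 679.069364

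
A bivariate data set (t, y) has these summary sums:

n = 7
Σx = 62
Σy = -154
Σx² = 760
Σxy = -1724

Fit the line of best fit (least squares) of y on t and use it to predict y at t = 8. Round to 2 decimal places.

Sxx = Σx² − (Σx)²/n = 760 − 549.142857 = 210.857143
Sxy = Σxy − (Σx)(Σy)/n = -1724 − (-1364) = -360
b = Sxy/Sxx = -360/210.857143 = -1.707317
a = ȳ − b·x̄ = -22 − (-1.707317)·8.857143 = -6.878049
ŷ(8) = a + b·8 = -6.878049 + (-1.707317)·8 = -20.536585

-20.54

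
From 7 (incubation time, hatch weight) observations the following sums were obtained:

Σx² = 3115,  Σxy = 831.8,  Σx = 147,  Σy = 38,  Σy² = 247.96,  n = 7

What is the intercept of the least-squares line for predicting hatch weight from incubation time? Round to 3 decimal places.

Sxx = Σx² − (Σx)²/n = 3115 − 3087 = 28
Sxy = Σxy − (Σx)(Σy)/n = 831.8 − 798 = 33.8
b = Sxy/Sxx = 33.8/28 = 1.207143
a = ȳ − b·x̄ = 5.428571 − 1.207143·21 = -19.921429

-19.921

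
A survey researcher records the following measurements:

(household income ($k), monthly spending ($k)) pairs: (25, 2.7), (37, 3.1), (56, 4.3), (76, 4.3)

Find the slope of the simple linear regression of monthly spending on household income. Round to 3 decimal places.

0.034

n = 4, Σx = 194, Σy = 14.4, Σxy = 749.8, Σx² = 10906
Sxx = Σx² − (Σx)²/n = 10906 − 9409 = 1497
Sxy = Σxy − (Σx)(Σy)/n = 749.8 − 698.4 = 51.4
b = Sxy/Sxx = 51.4/1497 = 0.034335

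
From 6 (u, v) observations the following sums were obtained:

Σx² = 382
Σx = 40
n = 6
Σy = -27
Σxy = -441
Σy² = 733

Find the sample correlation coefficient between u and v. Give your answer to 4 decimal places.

-0.9828

Sxx = Σx² − (Σx)²/n = 382 − 266.666667 = 115.333333
Sxy = Σxy − (Σx)(Σy)/n = -441 − (-180) = -261
Syy = Σy² − (Σy)²/n = 733 − 121.5 = 611.5
r = Sxy/√(Sxx·Syy) = -261/√(70526.333333) = -261/265.567945 = -0.982799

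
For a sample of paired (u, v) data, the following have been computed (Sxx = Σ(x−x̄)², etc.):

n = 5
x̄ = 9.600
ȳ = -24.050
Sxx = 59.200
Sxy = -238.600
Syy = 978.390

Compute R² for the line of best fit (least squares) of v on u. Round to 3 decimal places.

0.983

R² = Sxy²/(Sxx·Syy) = (-238.6)²/(59.2·978.39) = 0.982895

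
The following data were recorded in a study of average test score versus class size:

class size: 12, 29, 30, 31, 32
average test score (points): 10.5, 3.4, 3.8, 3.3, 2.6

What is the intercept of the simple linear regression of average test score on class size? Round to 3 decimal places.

n = 5, Σx = 134, Σy = 23.6, Σxy = 524.1, Σx² = 3870
Sxx = Σx² − (Σx)²/n = 3870 − 3591.2 = 278.8
Sxy = Σxy − (Σx)(Σy)/n = 524.1 − 632.48 = -108.38
b = Sxy/Sxx = -108.38/278.8 = -0.388737
a = ȳ − b·x̄ = 4.72 − (-0.388737)·26.8 = 15.138164

15.138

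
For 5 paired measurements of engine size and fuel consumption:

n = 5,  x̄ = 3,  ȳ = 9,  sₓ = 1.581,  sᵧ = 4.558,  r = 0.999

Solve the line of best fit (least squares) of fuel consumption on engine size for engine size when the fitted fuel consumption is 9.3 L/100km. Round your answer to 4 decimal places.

3.1042

b = r · sᵧ/sₓ = 0.999 · 4.558/1.581 = 2.880102
a = ȳ − b·x̄ = 9 − 2.880102·3 = 0.359693
Set a + b·x = 9.3: x = (9.3 − 0.359693) / 2.880102 = 3.104163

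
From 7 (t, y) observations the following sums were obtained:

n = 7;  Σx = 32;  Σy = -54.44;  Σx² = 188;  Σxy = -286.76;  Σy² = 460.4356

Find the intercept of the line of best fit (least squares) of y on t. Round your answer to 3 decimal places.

-3.625

Sxx = Σx² − (Σx)²/n = 188 − 146.285714 = 41.714286
Sxy = Σxy − (Σx)(Σy)/n = -286.76 − (-248.868571) = -37.891429
b = Sxy/Sxx = -37.891429/41.714286 = -0.908356
a = ȳ − b·x̄ = -7.777143 − (-0.908356)·4.571429 = -3.624658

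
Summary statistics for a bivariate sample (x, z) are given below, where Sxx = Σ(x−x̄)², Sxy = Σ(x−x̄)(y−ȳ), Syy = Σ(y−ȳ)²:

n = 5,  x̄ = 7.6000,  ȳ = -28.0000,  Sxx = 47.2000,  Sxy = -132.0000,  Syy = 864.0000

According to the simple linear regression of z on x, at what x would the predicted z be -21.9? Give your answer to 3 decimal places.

b = Sxy/Sxx = -132/47.2 = -2.796610
a = ȳ − b·x̄ = -28 − (-2.796610)·7.6 = -6.745763
Set a + b·x = -21.9: x = (-21.9 − (-6.745763)) / (-2.796610) = 5.418788

5.419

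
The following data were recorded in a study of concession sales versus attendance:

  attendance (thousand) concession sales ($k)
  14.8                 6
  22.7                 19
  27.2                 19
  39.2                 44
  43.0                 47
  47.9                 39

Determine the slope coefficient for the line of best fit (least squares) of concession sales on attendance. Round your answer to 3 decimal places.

1.207

n = 6, Σx = 194.8, Σy = 174, Σxy = 6650.8, Σx² = 7154.22
Sxx = Σx² − (Σx)²/n = 7154.22 − 6324.506667 = 829.713333
Sxy = Σxy − (Σx)(Σy)/n = 6650.8 − 5649.2 = 1001.6
b = Sxy/Sxx = 1001.6/829.713333 = 1.207164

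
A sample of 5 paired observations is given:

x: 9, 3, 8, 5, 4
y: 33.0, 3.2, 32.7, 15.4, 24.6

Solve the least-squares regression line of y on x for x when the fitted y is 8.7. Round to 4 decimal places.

2.6696

n = 5, Σx = 29, Σy = 108.9, Σxy = 743.6, Σx² = 195
Sxx = Σx² − (Σx)²/n = 195 − 168.2 = 26.8
Sxy = Σxy − (Σx)(Σy)/n = 743.6 − 631.62 = 111.98
b = Sxy/Sxx = 111.98/26.8 = 4.178358
a = ȳ − b·x̄ = 21.78 − 4.178358·5.8 = -2.454478
Set a + b·x = 8.7: x = (8.7 − (-2.454478)) / 4.178358 = 2.669584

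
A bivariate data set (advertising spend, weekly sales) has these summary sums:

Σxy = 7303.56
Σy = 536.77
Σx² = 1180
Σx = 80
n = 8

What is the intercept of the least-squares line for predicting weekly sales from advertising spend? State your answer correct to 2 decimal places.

16.15

Sxx = Σx² − (Σx)²/n = 1180 − 800 = 380
Sxy = Σxy − (Σx)(Σy)/n = 7303.56 − 5367.7 = 1935.86
b = Sxy/Sxx = 1935.86/380 = 5.094368
a = ȳ − b·x̄ = 67.09625 − 5.094368·10 = 16.152566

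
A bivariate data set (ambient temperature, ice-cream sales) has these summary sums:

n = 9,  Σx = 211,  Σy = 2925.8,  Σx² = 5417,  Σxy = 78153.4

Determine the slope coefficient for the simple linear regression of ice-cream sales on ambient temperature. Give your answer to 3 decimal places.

Sxx = Σx² − (Σx)²/n = 5417 − 4946.777778 = 470.222222
Sxy = Σxy − (Σx)(Σy)/n = 78153.4 − 68593.755556 = 9559.644444
b = Sxy/Sxx = 9559.644444/470.222222 = 20.330057

20.330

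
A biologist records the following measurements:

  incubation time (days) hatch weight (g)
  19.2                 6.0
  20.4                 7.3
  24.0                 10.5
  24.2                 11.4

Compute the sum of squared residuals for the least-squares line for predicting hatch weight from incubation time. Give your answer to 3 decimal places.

n = 4, Σx = 87.8, Σy = 35.2, Σxy = 792, Σx² = 1946.44, Σy² = 329.5
Sxx = Σx² − (Σx)²/n = 1946.44 − 1927.21 = 19.23
Sxy = Σxy − (Σx)(Σy)/n = 792 − 772.64 = 19.36
Syy = Σy² − (Σy)²/n = 329.5 − 309.76 = 19.74
b = Sxy/Sxx = 19.36/19.23 = 1.006760
SSE = Syy − b·Sxy = 19.74 − 1.006760·19.36 = 0.249121

0.249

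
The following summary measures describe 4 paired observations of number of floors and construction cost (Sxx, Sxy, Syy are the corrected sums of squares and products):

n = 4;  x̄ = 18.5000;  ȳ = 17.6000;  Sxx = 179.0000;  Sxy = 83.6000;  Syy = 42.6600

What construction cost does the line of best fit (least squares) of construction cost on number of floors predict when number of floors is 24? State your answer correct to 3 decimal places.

b = Sxy/Sxx = 83.6/179 = 0.467039
a = ȳ − b·x̄ = 17.6 − 0.467039·18.5 = 8.959777
ŷ(24) = a + b·24 = 8.959777 + 0.467039·24 = 20.168715

20.169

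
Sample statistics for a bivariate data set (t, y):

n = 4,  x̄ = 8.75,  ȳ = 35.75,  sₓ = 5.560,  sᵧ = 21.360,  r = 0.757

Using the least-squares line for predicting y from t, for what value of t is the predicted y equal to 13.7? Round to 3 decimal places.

1.168

b = r · sᵧ/sₓ = 0.757 · 21.36/5.56 = 2.908187
a = ȳ − b·x̄ = 35.75 − 2.908187·8.75 = 10.303363
Set a + b·x = 13.7: x = (13.7 − 10.303363) / 2.908187 = 1.167957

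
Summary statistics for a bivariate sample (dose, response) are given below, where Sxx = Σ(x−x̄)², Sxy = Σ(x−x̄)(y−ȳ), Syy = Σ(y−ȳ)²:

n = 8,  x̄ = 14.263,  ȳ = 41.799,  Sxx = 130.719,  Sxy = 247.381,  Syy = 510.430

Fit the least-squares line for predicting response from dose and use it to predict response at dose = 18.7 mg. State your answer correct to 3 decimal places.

50.196

b = Sxy/Sxx = 247.381/130.719 = 1.892464
a = ȳ − b·x̄ = 41.799 − 1.892464·14.263 = 14.806786
ŷ(18.7) = a + b·18.7 = 14.806786 + 1.892464·18.7 = 50.195863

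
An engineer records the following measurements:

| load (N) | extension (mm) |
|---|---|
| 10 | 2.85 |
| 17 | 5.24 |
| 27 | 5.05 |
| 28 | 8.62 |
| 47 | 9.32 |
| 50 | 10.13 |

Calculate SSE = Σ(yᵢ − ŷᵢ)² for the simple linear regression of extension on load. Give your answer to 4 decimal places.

6.9889

n = 6, Σx = 179, Σy = 41.21, Σxy = 1439.83, Σx² = 6611, Σy² = 324.8663
Sxx = Σx² − (Σx)²/n = 6611 − 5340.166667 = 1270.833333
Sxy = Σxy − (Σx)(Σy)/n = 1439.83 − 1229.431667 = 210.398333
Syy = Σy² − (Σy)²/n = 324.8663 − 283.044017 = 41.822283
b = Sxy/Sxx = 210.398333/1270.833333 = 0.165559
SSE = Syy − b·Sxy = 41.822283 − 0.165559·210.398333 = 6.988873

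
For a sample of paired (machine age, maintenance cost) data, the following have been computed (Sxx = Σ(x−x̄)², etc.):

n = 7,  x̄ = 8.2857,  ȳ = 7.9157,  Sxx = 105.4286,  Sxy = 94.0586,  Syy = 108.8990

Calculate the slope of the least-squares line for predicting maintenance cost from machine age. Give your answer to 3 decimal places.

0.892

b = Sxy/Sxx = 94.0586/105.4286 = 0.892155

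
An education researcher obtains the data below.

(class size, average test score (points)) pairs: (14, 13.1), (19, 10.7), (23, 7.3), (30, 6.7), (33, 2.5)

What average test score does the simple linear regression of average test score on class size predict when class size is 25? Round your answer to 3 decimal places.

7.462

n = 5, Σx = 119, Σy = 40.3, Σxy = 838.1, Σx² = 3075
Sxx = Σx² − (Σx)²/n = 3075 − 2832.2 = 242.8
Sxy = Σxy − (Σx)(Σy)/n = 838.1 − 959.14 = -121.04
b = Sxy/Sxx = -121.04/242.8 = -0.498517
a = ȳ − b·x̄ = 8.06 − (-0.498517)·23.8 = 19.924712
ŷ(25) = a + b·25 = 19.924712 + (-0.498517)·25 = 7.461779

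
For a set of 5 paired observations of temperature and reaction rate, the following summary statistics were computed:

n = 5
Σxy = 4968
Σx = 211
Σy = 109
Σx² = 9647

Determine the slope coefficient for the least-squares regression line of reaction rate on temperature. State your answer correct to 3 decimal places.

Sxx = Σx² − (Σx)²/n = 9647 − 8904.2 = 742.8
Sxy = Σxy − (Σx)(Σy)/n = 4968 − 4599.8 = 368.2
b = Sxy/Sxx = 368.2/742.8 = 0.495692

0.496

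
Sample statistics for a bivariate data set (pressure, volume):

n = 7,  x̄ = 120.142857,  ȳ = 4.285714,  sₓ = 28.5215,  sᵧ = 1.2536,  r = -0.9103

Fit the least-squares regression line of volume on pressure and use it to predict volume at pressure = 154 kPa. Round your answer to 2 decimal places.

b = r · sᵧ/sₓ = -0.9103 · 1.2536/28.5215 = -0.040010
a = ȳ − b·x̄ = 4.285714 − (-0.040010)·120.142857 = 9.092659
ŷ(154) = a + b·154 = 9.092659 + (-0.040010)·154 = 2.931082

2.93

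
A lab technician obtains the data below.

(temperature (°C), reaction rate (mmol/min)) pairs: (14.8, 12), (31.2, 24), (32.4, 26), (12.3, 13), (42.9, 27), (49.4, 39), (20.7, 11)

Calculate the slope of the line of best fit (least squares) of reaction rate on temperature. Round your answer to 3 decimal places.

0.696

n = 7, Σx = 203.7, Σy = 152, Σxy = 5241.3, Σx² = 7102.79
Sxx = Σx² − (Σx)²/n = 7102.79 − 5927.67 = 1175.12
Sxy = Σxy − (Σx)(Σy)/n = 5241.3 − 4423.2 = 818.1
b = Sxy/Sxx = 818.1/1175.12 = 0.696184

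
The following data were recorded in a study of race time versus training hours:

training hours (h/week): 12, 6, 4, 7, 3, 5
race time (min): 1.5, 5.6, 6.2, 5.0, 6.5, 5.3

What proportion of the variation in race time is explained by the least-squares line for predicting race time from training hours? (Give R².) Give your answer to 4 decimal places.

n = 6, Σx = 37, Σy = 30.1, Σxy = 157.4, Σx² = 279, Σy² = 167.39
Sxx = Σx² − (Σx)²/n = 279 − 228.166667 = 50.833333
Sxy = Σxy − (Σx)(Σy)/n = 157.4 − 185.616667 = -28.216667
Syy = Σy² − (Σy)²/n = 167.39 − 151.001667 = 16.388333
R² = Sxy²/(Sxx·Syy) = (-28.216667)²/(50.833333·16.388333) = 0.955714

0.9557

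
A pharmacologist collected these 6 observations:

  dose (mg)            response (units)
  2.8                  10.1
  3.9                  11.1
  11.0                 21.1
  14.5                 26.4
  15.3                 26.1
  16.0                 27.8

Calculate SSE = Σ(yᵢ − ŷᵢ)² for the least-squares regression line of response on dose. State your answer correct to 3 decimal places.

n = 6, Σx = 63.5, Σy = 122.6, Σxy = 1530.6, Σx² = 844.39, Σy² = 2821.44
Sxx = Σx² − (Σx)²/n = 844.39 − 672.041667 = 172.348333
Sxy = Σxy − (Σx)(Σy)/n = 1530.6 − 1297.516667 = 233.083333
Syy = Σy² − (Σy)²/n = 2821.44 − 2505.126667 = 316.313333
b = Sxy/Sxx = 233.083333/172.348333 = 1.352397
SSE = Syy − b·Sxy = 316.313333 − 1.352397·233.083333 = 1.092181

1.092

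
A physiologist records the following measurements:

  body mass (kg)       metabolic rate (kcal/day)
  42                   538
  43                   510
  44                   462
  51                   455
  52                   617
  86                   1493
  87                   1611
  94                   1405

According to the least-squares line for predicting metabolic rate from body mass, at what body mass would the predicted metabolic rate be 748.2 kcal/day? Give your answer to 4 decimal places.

56.1591

n = 8, Σx = 499, Σy = 7091, Σxy = 520768, Σx² = 34655
Sxx = Σx² − (Σx)²/n = 34655 − 31125.125 = 3529.875
Sxy = Σxy − (Σx)(Σy)/n = 520768 − 442301.125 = 78466.875
b = Sxy/Sxx = 78466.875/3529.875 = 22.229364
a = ȳ − b·x̄ = 886.375 − 22.229364·62.375 = -500.181557
Set a + b·x = 748.2: x = (748.2 − (-500.181557)) / 22.229364 = 56.159123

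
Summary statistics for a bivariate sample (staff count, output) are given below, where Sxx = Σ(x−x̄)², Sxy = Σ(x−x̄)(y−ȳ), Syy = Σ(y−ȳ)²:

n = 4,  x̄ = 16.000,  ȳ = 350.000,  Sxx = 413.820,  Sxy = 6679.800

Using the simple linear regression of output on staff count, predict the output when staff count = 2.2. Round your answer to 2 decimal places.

127.24

b = Sxy/Sxx = 6679.8/413.82 = 16.141801
a = ȳ − b·x̄ = 350 − 16.141801·16 = 91.731187
ŷ(2.2) = a + b·2.2 = 91.731187 + 16.141801·2.2 = 127.243149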